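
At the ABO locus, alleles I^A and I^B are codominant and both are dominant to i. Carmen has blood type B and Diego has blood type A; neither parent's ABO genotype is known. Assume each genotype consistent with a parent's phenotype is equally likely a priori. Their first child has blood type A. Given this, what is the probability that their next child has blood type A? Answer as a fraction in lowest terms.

Possible genotypes: Carmen ∈ {I^B I^B, I^B i}; Diego ∈ {I^A I^A, I^A i}.
Weight each parental genotype pair by prior × P(type-A child):
  I^B i × I^A I^A: posterior weight 2/3; P(next child type A) = 1/2.
  I^B i × I^A i: posterior weight 1/3; P(next child type A) = 1/4.
Weighted sum = 5/12.

5/12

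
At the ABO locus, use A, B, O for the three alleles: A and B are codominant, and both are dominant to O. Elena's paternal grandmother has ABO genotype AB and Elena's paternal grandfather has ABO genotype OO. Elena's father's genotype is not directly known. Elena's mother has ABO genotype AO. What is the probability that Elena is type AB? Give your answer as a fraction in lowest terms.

Elena's father's ABO genotype from AB × OO: 1/2 AO, 1/2 BO.
Crossing each possibility with the mother AO and summing P(type AB): 1/2·0 + 1/2·1/4 = 1/8.

1/8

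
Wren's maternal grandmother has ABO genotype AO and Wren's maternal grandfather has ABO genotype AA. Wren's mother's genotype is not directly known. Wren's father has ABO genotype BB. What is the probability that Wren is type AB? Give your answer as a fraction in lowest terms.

3/4

Wren's mother's ABO genotype from AO × AA: 1/2 AA, 1/2 AO.
Crossing each possibility with the father BB and summing P(type AB): 1/2·1 + 1/2·1/2 = 3/4.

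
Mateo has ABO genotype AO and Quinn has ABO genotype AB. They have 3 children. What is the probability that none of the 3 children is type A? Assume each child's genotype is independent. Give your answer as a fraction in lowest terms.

ABO cross AO × AB → 1/2 A, 1/4 B, 1/4 AB.
So P(type A) = 1/2 per child.
P(not type A) = 1/2 for one child; (1/2)^3 = 1/8.

1/8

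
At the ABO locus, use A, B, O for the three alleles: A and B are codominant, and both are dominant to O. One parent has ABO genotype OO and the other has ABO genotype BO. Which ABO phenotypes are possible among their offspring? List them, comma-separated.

Gametes from OO × BO give offspring ABO genotypes BO, OO, i.e. phenotypes O, B.

O, B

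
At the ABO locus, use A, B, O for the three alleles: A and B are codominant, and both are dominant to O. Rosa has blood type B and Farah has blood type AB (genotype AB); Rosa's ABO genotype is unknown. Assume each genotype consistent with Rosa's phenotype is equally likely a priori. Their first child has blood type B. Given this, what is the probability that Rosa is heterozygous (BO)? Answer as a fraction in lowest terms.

Possible genotypes: Rosa ∈ {BB, BO}; Farah ∈ {AB}.
Weight each parental genotype pair by prior × P(type-B child):
  BB × AB: posterior weight 1/2.
  BO × AB: posterior weight 1/2.
Sum the posterior weight over pairs where Rosa is BO: 1/2.

1/2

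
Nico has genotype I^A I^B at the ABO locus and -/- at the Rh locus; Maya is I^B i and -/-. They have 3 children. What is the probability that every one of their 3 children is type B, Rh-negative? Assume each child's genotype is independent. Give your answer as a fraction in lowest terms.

1/8

ABO cross I^A I^B × I^B i → 1/4 A, 1/2 B, 1/4 AB.
Rh cross -/- × -/- → 1 Rh-; so P(type B, Rh-negative) = 1/2 × 1 = 1/2 per child.
All 3 independent: (1/2)^3 = 1/8.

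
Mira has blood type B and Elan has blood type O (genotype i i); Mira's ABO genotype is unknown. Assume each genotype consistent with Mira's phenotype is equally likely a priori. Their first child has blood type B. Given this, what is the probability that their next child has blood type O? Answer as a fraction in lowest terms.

1/6

Possible genotypes: Mira ∈ {I^B I^B, I^B i}; Elan ∈ {i i}.
Weight each parental genotype pair by prior × P(type-B child):
  I^B I^B × i i: posterior weight 2/3; P(next child type O) = 0.
  I^B i × i i: posterior weight 1/3; P(next child type O) = 1/2.
Weighted sum = 1/6.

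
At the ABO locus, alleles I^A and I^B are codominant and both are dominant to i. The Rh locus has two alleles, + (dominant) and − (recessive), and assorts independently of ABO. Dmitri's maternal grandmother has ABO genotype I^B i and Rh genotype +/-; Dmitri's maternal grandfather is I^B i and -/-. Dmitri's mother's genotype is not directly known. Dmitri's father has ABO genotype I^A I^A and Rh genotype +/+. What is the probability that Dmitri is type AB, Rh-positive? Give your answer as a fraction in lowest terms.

Dmitri's mother's ABO genotype from I^B i × I^B i: 1/4 I^B I^B, 1/2 I^B i, 1/4 i i.
Crossing each possibility with the father I^A I^A and summing P(type AB): 1/4·1 + 1/2·1/2 + 1/4·0 = 1/2.
Similarly for Rh via the mother's Rh distribution: P(Rh+) = 1.
Independent loci: 1/2 × 1 = 1/2.

1/2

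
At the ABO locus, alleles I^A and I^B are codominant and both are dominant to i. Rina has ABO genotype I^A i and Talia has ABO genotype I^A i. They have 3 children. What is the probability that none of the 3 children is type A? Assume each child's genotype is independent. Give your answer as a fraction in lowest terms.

1/64

ABO cross I^A i × I^A i → 1/4 O, 3/4 A.
So P(type A) = 3/4 per child.
P(not type A) = 1/4 for one child; (1/4)^3 = 1/64.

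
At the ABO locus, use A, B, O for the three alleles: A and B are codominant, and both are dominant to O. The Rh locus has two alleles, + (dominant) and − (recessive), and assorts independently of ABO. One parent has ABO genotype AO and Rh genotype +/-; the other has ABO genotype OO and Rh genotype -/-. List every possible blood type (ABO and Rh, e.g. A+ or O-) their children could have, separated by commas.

O+, O-, A+, A-

Gametes from AO × OO give offspring ABO genotypes AO, OO, i.e. phenotypes O, A.
Rh cross +/- × -/- → phenotypes Rh+, Rh-.
Combining independently: O+, O-, A+, A-.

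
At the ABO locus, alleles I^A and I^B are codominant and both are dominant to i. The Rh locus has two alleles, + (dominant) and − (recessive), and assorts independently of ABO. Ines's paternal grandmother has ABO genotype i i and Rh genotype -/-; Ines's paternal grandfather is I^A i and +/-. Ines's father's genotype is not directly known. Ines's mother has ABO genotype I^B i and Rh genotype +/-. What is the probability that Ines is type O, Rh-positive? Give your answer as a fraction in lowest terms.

15/64

Ines's father's ABO genotype from i i × I^A i: 1/2 I^A i, 1/2 i i.
Crossing each possibility with the mother I^B i and summing P(type O): 1/2·1/4 + 1/2·1/2 = 3/8.
Similarly for Rh via the father's Rh distribution: P(Rh+) = 5/8.
Independent loci: 3/8 × 5/8 = 15/64.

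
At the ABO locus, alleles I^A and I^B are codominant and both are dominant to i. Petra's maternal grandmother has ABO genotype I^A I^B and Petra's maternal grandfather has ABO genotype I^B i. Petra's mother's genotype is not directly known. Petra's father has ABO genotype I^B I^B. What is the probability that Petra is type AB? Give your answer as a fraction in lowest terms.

1/4

Petra's mother's ABO genotype from I^A I^B × I^B i: 1/4 I^A I^B, 1/4 I^A i, 1/4 I^B I^B, 1/4 I^B i.
Crossing each possibility with the father I^B I^B and summing P(type AB): 1/4·1/2 + 1/4·1/2 + 1/4·0 + 1/4·0 = 1/4.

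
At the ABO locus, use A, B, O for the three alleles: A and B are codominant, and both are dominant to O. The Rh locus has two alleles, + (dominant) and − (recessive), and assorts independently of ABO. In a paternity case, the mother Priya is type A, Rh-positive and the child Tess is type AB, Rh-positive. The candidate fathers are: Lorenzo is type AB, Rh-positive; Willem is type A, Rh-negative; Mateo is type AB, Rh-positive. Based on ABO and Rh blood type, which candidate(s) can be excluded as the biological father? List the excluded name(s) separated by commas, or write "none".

Willem

A candidate is excluded only if no genotype consistent with his phenotype could produce a type AB, Rh-positive child with a type A, Rh-positive mother.
Willem (type A, Rh-): no genotype consistent with that phenotype can produce a type-AB Rh+ child with a type-A mother.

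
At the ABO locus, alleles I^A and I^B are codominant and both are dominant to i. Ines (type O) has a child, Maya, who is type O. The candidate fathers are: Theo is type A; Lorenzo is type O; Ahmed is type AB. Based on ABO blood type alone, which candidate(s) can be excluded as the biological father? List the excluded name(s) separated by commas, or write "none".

Ahmed

A candidate is excluded only if no genotype consistent with his phenotype could produce a type O child with a type O mother.
Ahmed (type AB): no genotype consistent with that phenotype can produce a type-O child with a type-O mother.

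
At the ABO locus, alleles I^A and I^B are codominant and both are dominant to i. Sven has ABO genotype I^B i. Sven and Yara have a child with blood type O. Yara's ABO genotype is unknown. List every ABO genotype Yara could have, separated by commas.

For each candidate genotype of Yara, check whether crossing it with I^B i can produce every observed child phenotype.
  I^A I^A → possible child types {A, AB} ✗
  I^A I^B → possible child types {A, B, AB} ✗
  I^A i → possible child types {O, A, B, AB} ✓
  I^B I^B → possible child types {B} ✗
  I^B i → possible child types {O, B} ✓
  i i → possible child types {O, B} ✓

I^A i, I^B i, i i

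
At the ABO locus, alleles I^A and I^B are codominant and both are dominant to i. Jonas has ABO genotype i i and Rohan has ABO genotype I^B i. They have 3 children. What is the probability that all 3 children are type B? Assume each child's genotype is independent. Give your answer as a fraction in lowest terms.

ABO cross i i × I^B i → 1/2 O, 1/2 B.
So P(type B) = 1/2 per child.
All 3 independent: (1/2)^3 = 1/8.

1/8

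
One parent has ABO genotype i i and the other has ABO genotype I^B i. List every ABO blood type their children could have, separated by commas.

O, B

Gametes from i i × I^B i give offspring ABO genotypes I^B i, i i, i.e. phenotypes O, B.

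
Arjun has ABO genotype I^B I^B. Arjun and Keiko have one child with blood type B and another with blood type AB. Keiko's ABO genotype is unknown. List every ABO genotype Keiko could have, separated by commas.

I^A I^B, I^A i

For each candidate genotype of Keiko, check whether crossing it with I^B I^B can produce every observed child phenotype.
  I^A I^A → possible child types {AB} ✗
  I^A I^B → possible child types {B, AB} ✓
  I^A i → possible child types {B, AB} ✓
  I^B I^B → possible child types {B} ✗
  I^B i → possible child types {B} ✗
  i i → possible child types {B} ✗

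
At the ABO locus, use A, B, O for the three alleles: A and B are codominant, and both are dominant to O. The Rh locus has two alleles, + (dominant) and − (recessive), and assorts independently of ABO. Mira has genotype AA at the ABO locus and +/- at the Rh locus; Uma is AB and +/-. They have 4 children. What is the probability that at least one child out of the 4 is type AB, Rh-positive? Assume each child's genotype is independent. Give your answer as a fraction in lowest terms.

3471/4096

ABO cross AA × AB → 1/2 A, 1/2 AB.
Rh cross +/- × +/- → 3/4 Rh+, 1/4 Rh-; so P(type AB, Rh-positive) = 1/2 × 3/4 = 3/8 per child.
P(none) = (5/8)^4 = 625/4096; P(at least one) = 1 − 625/4096 = 3471/4096.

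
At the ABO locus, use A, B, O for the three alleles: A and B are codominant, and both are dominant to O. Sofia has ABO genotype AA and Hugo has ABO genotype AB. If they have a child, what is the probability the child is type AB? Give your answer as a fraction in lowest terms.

1/2

ABO cross AA × AB → offspring phenotypes: 1/2 A, 1/2 AB.
So P(type AB) = 1/2.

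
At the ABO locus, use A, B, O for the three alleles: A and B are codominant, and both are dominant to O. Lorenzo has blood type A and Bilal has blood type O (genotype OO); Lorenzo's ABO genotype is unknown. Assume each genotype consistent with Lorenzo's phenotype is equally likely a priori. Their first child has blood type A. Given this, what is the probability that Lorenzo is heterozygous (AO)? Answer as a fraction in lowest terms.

1/3

Possible genotypes: Lorenzo ∈ {AA, AO}; Bilal ∈ {OO}.
Weight each parental genotype pair by prior × P(type-A child):
  AA × OO: posterior weight 2/3.
  AO × OO: posterior weight 1/3.
Sum the posterior weight over pairs where Lorenzo is AO: 1/3.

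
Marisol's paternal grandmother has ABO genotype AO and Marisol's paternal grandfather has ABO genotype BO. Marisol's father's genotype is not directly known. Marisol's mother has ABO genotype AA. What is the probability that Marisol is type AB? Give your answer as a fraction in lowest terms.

Marisol's father's ABO genotype from AO × BO: 1/4 AB, 1/4 AO, 1/4 BO, 1/4 OO.
Crossing each possibility with the mother AA and summing P(type AB): 1/4·1/2 + 1/4·0 + 1/4·1/2 + 1/4·0 = 1/4.

1/4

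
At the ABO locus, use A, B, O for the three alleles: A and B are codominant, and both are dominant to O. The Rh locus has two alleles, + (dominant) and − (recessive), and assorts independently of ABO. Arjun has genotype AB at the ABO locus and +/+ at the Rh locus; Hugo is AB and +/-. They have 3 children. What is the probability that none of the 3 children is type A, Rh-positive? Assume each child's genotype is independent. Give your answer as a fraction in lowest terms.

ABO cross AB × AB → 1/4 A, 1/4 B, 1/2 AB.
Rh cross +/+ × +/- → 1 Rh+; so P(type A, Rh-positive) = 1/4 × 1 = 1/4 per child.
P(not type A, Rh-positive) = 3/4 for one child; (3/4)^3 = 27/64.

27/64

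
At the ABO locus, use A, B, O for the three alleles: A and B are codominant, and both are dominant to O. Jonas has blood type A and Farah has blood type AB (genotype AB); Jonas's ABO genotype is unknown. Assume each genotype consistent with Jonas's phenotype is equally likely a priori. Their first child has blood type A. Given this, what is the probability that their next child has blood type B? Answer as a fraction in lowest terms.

Possible genotypes: Jonas ∈ {AA, AO}; Farah ∈ {AB}.
Weight each parental genotype pair by prior × P(type-A child):
  AA × AB: posterior weight 1/2; P(next child type B) = 0.
  AO × AB: posterior weight 1/2; P(next child type B) = 1/4.
Weighted sum = 1/8.

1/8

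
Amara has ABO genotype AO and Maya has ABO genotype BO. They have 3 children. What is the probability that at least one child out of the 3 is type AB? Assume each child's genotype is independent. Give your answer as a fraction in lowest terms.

ABO cross AO × BO → 1/4 O, 1/4 A, 1/4 B, 1/4 AB.
So P(type AB) = 1/4 per child.
P(none) = (3/4)^3 = 27/64; P(at least one) = 1 − 27/64 = 37/64.

37/64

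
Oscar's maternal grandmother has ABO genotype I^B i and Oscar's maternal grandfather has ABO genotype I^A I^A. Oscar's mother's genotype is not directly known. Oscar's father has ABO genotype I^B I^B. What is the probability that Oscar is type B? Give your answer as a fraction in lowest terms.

Oscar's mother's ABO genotype from I^B i × I^A I^A: 1/2 I^A I^B, 1/2 I^A i.
Crossing each possibility with the father I^B I^B and summing P(type B): 1/2·1/2 + 1/2·1/2 = 1/2.

1/2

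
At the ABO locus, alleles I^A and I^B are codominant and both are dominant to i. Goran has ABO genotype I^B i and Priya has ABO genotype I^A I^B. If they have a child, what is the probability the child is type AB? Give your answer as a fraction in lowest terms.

1/4

ABO cross I^B i × I^A I^B → offspring phenotypes: 1/4 A, 1/2 B, 1/4 AB.
So P(type AB) = 1/4.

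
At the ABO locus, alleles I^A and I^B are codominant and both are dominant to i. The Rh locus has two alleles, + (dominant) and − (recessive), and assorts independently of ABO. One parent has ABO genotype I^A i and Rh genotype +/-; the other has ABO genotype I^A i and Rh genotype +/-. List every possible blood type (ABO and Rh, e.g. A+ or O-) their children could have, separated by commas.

O+, O-, A+, A-

Gametes from I^A i × I^A i give offspring ABO genotypes I^A I^A, I^A i, i i, i.e. phenotypes O, A.
Rh cross +/- × +/- → phenotypes Rh+, Rh-.
Combining independently: O+, O-, A+, A-.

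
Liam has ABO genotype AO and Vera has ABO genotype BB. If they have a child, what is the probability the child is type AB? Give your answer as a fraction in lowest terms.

1/2

ABO cross AO × BB → offspring phenotypes: 1/2 B, 1/2 AB.
So P(type AB) = 1/2.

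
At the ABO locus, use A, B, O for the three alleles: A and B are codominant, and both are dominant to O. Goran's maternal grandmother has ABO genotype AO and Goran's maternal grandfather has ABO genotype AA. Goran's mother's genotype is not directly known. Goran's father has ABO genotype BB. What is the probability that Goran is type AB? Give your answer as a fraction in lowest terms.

Goran's mother's ABO genotype from AO × AA: 1/2 AA, 1/2 AO.
Crossing each possibility with the father BB and summing P(type AB): 1/2·1 + 1/2·1/2 = 3/4.

3/4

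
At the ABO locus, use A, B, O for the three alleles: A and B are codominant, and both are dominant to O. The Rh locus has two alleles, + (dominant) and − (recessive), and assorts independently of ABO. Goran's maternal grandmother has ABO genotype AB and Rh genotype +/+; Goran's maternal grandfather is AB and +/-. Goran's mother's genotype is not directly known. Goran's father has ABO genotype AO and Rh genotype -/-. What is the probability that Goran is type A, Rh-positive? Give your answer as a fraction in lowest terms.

Goran's mother's ABO genotype from AB × AB: 1/4 AA, 1/2 AB, 1/4 BB.
Crossing each possibility with the father AO and summing P(type A): 1/4·1 + 1/2·1/2 + 1/4·0 = 1/2.
Similarly for Rh via the mother's Rh distribution: P(Rh+) = 3/4.
Independent loci: 1/2 × 3/4 = 3/8.

3/8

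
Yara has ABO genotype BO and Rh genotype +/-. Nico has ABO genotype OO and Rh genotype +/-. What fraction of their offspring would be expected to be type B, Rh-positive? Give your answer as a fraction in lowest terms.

ABO cross BO × OO → offspring phenotypes: 1/2 O, 1/2 B.
Rh cross +/- × +/- → 3/4 Rh+, 1/4 Rh-.
Independent loci: P(type B, Rh-positive) = 1/2 × 3/4 = 3/8.

3/8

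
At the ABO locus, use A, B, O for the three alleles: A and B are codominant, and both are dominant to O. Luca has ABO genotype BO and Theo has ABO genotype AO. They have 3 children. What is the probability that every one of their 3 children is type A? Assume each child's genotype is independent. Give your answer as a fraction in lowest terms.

1/64

ABO cross BO × AO → 1/4 O, 1/4 A, 1/4 B, 1/4 AB.
So P(type A) = 1/4 per child.
All 3 independent: (1/4)^3 = 1/64.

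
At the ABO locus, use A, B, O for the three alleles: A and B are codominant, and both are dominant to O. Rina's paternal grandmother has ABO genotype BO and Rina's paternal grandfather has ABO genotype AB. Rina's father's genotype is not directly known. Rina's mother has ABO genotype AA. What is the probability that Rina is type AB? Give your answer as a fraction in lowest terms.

Rina's father's ABO genotype from BO × AB: 1/4 AB, 1/4 AO, 1/4 BB, 1/4 BO.
Crossing each possibility with the mother AA and summing P(type AB): 1/4·1/2 + 1/4·0 + 1/4·1 + 1/4·1/2 = 1/2.

1/2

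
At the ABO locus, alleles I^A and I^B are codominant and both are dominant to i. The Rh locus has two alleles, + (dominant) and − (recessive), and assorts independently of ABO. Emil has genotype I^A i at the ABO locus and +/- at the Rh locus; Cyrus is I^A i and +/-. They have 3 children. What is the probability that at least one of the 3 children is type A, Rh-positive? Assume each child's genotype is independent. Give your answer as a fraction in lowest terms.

ABO cross I^A i × I^A i → 1/4 O, 3/4 A.
Rh cross +/- × +/- → 3/4 Rh+, 1/4 Rh-; so P(type A, Rh-positive) = 3/4 × 3/4 = 9/16 per child.
P(none) = (7/16)^3 = 343/4096; P(at least one) = 1 − 343/4096 = 3753/4096.

3753/4096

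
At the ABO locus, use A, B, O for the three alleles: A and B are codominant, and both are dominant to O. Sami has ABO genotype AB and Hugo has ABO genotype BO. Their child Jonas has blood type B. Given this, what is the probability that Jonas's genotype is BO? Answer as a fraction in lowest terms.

Cross AB × BO → 1/4 AB, 1/4 AO, 1/4 BB, 1/4 BO.
Type-B genotypes among offspring: BB (1/4), BO (1/4); total 1/2.
P(BO | type B) = (1/4) / (1/2) = 1/2.

1/2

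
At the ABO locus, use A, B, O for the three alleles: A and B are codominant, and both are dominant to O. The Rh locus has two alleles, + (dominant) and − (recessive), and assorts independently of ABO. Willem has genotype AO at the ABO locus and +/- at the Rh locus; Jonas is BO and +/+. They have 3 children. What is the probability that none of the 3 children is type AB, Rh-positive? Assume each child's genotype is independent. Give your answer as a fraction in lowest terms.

27/64

ABO cross AO × BO → 1/4 O, 1/4 A, 1/4 B, 1/4 AB.
Rh cross +/- × +/+ → 1 Rh+; so P(type AB, Rh-positive) = 1/4 × 1 = 1/4 per child.
P(not type AB, Rh-positive) = 3/4 for one child; (3/4)^3 = 27/64.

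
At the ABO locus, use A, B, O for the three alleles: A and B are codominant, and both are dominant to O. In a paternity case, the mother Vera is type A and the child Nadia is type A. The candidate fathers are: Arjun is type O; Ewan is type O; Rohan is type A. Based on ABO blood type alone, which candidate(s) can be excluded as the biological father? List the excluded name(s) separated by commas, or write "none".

none

A candidate is excluded only if no genotype consistent with his phenotype could produce a type A child with a type A mother.
Every candidate has at least one consistent genotype combination, so none can be excluded.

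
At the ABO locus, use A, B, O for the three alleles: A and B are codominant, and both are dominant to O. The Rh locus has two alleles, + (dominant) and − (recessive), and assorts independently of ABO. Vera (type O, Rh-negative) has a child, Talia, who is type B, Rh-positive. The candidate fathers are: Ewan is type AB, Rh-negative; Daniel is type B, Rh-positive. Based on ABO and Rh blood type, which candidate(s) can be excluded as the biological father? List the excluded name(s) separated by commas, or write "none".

A candidate is excluded only if no genotype consistent with his phenotype could produce a type B, Rh-positive child with a type O, Rh-negative mother.
Ewan (type AB, Rh-): no genotype consistent with that phenotype can produce a type-B Rh+ child with a type-O mother.

Ewan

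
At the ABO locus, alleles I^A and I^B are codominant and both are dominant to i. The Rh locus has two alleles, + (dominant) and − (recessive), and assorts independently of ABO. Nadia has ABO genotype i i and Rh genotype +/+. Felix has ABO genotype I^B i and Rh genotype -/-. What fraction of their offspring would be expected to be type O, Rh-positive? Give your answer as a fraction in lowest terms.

1/2

ABO cross i i × I^B i → offspring phenotypes: 1/2 O, 1/2 B.
Rh cross +/+ × -/- → 1 Rh+.
Independent loci: P(type O, Rh-positive) = 1/2 × 1 = 1/2.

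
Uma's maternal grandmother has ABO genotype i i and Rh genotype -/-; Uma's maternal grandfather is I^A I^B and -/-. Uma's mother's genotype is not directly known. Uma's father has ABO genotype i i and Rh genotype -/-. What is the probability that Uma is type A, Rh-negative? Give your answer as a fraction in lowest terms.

Uma's mother's ABO genotype from i i × I^A I^B: 1/2 I^A i, 1/2 I^B i.
Crossing each possibility with the father i i and summing P(type A): 1/2·1/2 + 1/2·0 = 1/4.
Similarly for Rh via the mother's Rh distribution: P(Rh-) = 1.
Independent loci: 1/4 × 1 = 1/4.

1/4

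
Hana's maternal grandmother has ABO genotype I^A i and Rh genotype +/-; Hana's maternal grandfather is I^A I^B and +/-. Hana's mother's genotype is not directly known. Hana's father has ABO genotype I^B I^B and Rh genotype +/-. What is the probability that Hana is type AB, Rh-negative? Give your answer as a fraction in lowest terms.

1/8

Hana's mother's ABO genotype from I^A i × I^A I^B: 1/4 I^A I^A, 1/4 I^A I^B, 1/4 I^A i, 1/4 I^B i.
Crossing each possibility with the father I^B I^B and summing P(type AB): 1/4·1 + 1/4·1/2 + 1/4·1/2 + 1/4·0 = 1/2.
Similarly for Rh via the mother's Rh distribution: P(Rh-) = 1/4.
Independent loci: 1/2 × 1/4 = 1/8.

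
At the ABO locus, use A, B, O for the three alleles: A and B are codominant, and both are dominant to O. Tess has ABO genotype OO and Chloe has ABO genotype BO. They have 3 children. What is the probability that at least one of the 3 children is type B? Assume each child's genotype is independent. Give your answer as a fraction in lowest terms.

ABO cross OO × BO → 1/2 O, 1/2 B.
So P(type B) = 1/2 per child.
P(none) = (1/2)^3 = 1/8; P(at least one) = 1 − 1/8 = 7/8.

7/8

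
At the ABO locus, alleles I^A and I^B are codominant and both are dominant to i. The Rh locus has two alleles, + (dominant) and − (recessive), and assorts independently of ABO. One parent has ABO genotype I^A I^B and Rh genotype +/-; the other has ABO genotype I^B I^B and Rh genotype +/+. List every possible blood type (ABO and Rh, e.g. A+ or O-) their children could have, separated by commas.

B+, AB+

Gametes from I^A I^B × I^B I^B give offspring ABO genotypes I^A I^B, I^B I^B, i.e. phenotypes B, AB.
Rh cross +/- × +/+ → phenotypes Rh+.
Combining independently: B+, AB+.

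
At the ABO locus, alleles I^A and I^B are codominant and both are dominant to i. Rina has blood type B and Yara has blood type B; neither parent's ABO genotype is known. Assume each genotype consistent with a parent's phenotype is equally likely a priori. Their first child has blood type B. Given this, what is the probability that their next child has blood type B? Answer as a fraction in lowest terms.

Possible genotypes: Rina ∈ {I^B I^B, I^B i}; Yara ∈ {I^B I^B, I^B i}.
Weight each parental genotype pair by prior × P(type-B child):
  I^B I^B × I^B I^B: posterior weight 4/15; P(next child type B) = 1.
  I^B I^B × I^B i: posterior weight 4/15; P(next child type B) = 1.
  I^B i × I^B I^B: posterior weight 4/15; P(next child type B) = 1.
  I^B i × I^B i: posterior weight 1/5; P(next child type B) = 3/4.
Weighted sum = 19/20.

19/20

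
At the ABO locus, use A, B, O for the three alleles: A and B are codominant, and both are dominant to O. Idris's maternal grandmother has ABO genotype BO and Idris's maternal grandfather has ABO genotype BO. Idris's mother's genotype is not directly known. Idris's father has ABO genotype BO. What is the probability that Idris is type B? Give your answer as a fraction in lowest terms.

3/4

Idris's mother's ABO genotype from BO × BO: 1/4 BB, 1/2 BO, 1/4 OO.
Crossing each possibility with the father BO and summing P(type B): 1/4·1 + 1/2·3/4 + 1/4·1/2 = 3/4.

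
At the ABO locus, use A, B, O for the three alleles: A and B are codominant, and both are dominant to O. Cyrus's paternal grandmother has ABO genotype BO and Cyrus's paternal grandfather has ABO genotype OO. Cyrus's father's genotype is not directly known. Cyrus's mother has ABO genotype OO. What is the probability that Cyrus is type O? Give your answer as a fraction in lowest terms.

3/4

Cyrus's father's ABO genotype from BO × OO: 1/2 BO, 1/2 OO.
Crossing each possibility with the mother OO and summing P(type O): 1/2·1/2 + 1/2·1 = 3/4.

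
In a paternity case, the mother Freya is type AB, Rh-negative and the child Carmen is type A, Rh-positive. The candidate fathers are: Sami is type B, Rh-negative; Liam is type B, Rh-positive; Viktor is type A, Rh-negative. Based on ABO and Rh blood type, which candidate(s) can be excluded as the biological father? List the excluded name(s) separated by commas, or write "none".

Sami, Viktor

A candidate is excluded only if no genotype consistent with his phenotype could produce a type A, Rh-positive child with a type AB, Rh-negative mother.
Sami (type B, Rh-): no genotype consistent with that phenotype can produce a type-A Rh+ child with a type-AB mother.
Viktor (type A, Rh-): no genotype consistent with that phenotype can produce a type-A Rh+ child with a type-AB mother.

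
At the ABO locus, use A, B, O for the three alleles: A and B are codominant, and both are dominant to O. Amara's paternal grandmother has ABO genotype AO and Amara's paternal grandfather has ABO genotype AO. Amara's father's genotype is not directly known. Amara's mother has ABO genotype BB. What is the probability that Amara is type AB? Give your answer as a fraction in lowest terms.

1/2

Amara's father's ABO genotype from AO × AO: 1/4 AA, 1/2 AO, 1/4 OO.
Crossing each possibility with the mother BB and summing P(type AB): 1/4·1 + 1/2·1/2 + 1/4·0 = 1/2.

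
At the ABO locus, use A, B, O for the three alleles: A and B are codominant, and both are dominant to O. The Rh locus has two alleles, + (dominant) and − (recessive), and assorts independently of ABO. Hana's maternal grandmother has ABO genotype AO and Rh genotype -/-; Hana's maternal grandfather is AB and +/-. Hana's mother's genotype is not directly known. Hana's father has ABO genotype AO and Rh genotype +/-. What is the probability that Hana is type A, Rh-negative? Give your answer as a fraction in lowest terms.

Hana's mother's ABO genotype from AO × AB: 1/4 AA, 1/4 AB, 1/4 AO, 1/4 BO.
Crossing each possibility with the father AO and summing P(type A): 1/4·1 + 1/4·1/2 + 1/4·3/4 + 1/4·1/4 = 5/8.
Similarly for Rh via the mother's Rh distribution: P(Rh-) = 3/8.
Independent loci: 5/8 × 3/8 = 15/64.

15/64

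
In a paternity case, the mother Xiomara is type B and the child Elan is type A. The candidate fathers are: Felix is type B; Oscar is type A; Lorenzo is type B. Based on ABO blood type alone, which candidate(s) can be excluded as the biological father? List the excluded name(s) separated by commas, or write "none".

Felix, Lorenzo

A candidate is excluded only if no genotype consistent with his phenotype could produce a type A child with a type B mother.
Felix (type B): no genotype consistent with that phenotype can produce a type-A child with a type-B mother.
Lorenzo (type B): no genotype consistent with that phenotype can produce a type-A child with a type-B mother.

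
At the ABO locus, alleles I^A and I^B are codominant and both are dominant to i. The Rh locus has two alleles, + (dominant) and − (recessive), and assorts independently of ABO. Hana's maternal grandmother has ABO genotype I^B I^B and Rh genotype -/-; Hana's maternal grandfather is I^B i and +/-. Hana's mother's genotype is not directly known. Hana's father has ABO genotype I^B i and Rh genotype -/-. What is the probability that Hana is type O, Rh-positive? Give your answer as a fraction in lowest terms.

Hana's mother's ABO genotype from I^B I^B × I^B i: 1/2 I^B I^B, 1/2 I^B i.
Crossing each possibility with the father I^B i and summing P(type O): 1/2·0 + 1/2·1/4 = 1/8.
Similarly for Rh via the mother's Rh distribution: P(Rh+) = 1/4.
Independent loci: 1/8 × 1/4 = 1/32.

1/32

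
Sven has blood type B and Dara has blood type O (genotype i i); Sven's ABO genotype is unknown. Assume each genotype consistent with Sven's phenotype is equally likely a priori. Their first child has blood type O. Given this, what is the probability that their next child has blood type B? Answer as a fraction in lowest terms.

1/2

Possible genotypes: Sven ∈ {I^B I^B, I^B i}; Dara ∈ {i i}.
Weight each parental genotype pair by prior × P(type-O child):
  I^B i × i i: posterior weight 1; P(next child type B) = 1/2.
Weighted sum = 1/2.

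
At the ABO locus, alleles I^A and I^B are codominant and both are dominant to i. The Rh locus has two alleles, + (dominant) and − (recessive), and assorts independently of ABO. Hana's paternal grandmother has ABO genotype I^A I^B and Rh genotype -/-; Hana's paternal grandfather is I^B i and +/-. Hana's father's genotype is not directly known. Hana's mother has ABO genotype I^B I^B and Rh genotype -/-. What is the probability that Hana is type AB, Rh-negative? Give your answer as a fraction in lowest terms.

3/16

Hana's father's ABO genotype from I^A I^B × I^B i: 1/4 I^A I^B, 1/4 I^A i, 1/4 I^B I^B, 1/4 I^B i.
Crossing each possibility with the mother I^B I^B and summing P(type AB): 1/4·1/2 + 1/4·1/2 + 1/4·0 + 1/4·0 = 1/4.
Similarly for Rh via the father's Rh distribution: P(Rh-) = 3/4.
Independent loci: 1/4 × 3/4 = 3/16.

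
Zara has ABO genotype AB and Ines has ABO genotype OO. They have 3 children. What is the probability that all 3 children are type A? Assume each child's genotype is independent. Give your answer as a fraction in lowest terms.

1/8

ABO cross AB × OO → 1/2 A, 1/2 B.
So P(type A) = 1/2 per child.
All 3 independent: (1/2)^3 = 1/8.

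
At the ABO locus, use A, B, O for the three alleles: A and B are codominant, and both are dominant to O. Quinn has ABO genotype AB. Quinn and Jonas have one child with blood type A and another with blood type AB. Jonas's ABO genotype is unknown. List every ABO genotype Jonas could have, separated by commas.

For each candidate genotype of Jonas, check whether crossing it with AB can produce every observed child phenotype.
  AA → possible child types {A, AB} ✓
  AB → possible child types {A, B, AB} ✓
  AO → possible child types {A, B, AB} ✓
  BB → possible child types {B, AB} ✗
  BO → possible child types {A, B, AB} ✓
  OO → possible child types {A, B} ✗

AA, AB, AO, BO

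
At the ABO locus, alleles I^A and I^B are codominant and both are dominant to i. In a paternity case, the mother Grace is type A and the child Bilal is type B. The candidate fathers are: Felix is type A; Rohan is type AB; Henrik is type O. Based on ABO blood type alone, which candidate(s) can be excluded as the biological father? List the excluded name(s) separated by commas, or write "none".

A candidate is excluded only if no genotype consistent with his phenotype could produce a type B child with a type A mother.
Felix (type A): no genotype consistent with that phenotype can produce a type-B child with a type-A mother.
Henrik (type O): no genotype consistent with that phenotype can produce a type-B child with a type-A mother.

Felix, Henrik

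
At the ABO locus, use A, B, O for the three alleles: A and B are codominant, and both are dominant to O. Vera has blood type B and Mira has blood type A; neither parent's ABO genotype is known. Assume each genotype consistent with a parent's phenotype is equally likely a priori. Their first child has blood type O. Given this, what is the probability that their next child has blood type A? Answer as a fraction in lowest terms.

Possible genotypes: Vera ∈ {BB, BO}; Mira ∈ {AA, AO}.
Weight each parental genotype pair by prior × P(type-O child):
  BO × AO: posterior weight 1; P(next child type A) = 1/4.
Weighted sum = 1/4.

1/4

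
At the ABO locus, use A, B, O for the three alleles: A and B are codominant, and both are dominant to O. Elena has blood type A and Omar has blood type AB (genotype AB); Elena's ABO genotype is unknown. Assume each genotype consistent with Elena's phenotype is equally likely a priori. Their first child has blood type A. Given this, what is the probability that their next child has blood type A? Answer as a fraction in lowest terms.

1/2

Possible genotypes: Elena ∈ {AA, AO}; Omar ∈ {AB}.
Weight each parental genotype pair by prior × P(type-A child):
  AA × AB: posterior weight 1/2; P(next child type A) = 1/2.
  AO × AB: posterior weight 1/2; P(next child type A) = 1/2.
Weighted sum = 1/2.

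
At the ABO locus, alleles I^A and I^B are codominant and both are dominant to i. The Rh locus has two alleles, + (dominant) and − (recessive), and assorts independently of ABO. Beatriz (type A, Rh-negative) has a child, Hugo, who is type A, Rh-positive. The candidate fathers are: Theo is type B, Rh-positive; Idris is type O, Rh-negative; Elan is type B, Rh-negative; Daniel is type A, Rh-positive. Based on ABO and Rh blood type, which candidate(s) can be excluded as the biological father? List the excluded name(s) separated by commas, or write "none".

Idris, Elan

A candidate is excluded only if no genotype consistent with his phenotype could produce a type A, Rh-positive child with a type A, Rh-negative mother.
Idris (type O, Rh-): no genotype consistent with that phenotype can produce a type-A Rh+ child with a type-A mother.
Elan (type B, Rh-): no genotype consistent with that phenotype can produce a type-A Rh+ child with a type-A mother.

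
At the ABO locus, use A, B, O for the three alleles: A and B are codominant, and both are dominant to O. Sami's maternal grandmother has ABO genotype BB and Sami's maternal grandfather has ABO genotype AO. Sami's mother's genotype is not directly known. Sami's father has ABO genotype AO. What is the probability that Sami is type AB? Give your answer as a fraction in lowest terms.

1/4

Sami's mother's ABO genotype from BB × AO: 1/2 AB, 1/2 BO.
Crossing each possibility with the father AO and summing P(type AB): 1/2·1/4 + 1/2·1/4 = 1/4.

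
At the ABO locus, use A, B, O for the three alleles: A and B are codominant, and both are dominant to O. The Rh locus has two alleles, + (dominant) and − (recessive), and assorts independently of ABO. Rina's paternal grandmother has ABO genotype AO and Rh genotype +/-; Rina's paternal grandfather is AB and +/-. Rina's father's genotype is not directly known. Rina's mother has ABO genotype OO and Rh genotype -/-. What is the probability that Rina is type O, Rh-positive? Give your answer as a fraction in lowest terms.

Rina's father's ABO genotype from AO × AB: 1/4 AA, 1/4 AB, 1/4 AO, 1/4 BO.
Crossing each possibility with the mother OO and summing P(type O): 1/4·0 + 1/4·0 + 1/4·1/2 + 1/4·1/2 = 1/4.
Similarly for Rh via the father's Rh distribution: P(Rh+) = 1/2.
Independent loci: 1/4 × 1/2 = 1/8.

1/8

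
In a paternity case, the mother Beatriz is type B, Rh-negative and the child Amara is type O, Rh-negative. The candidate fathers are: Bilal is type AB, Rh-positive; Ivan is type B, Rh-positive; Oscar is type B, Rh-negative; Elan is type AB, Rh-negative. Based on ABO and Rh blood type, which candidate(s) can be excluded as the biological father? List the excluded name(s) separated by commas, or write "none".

A candidate is excluded only if no genotype consistent with his phenotype could produce a type O, Rh-negative child with a type B, Rh-negative mother.
Bilal (type AB, Rh+): no genotype consistent with that phenotype can produce a type-O Rh- child with a type-B mother.
Elan (type AB, Rh-): no genotype consistent with that phenotype can produce a type-O Rh- child with a type-B mother.

Bilal, Elan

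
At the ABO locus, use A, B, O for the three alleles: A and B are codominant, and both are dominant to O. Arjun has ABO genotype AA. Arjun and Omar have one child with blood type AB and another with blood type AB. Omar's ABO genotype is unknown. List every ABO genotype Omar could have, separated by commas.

For each candidate genotype of Omar, check whether crossing it with AA can produce every observed child phenotype.
  AA → possible child types {A} ✗
  AB → possible child types {A, AB} ✓
  AO → possible child types {A} ✗
  BB → possible child types {AB} ✓
  BO → possible child types {A, AB} ✓
  OO → possible child types {A} ✗

AB, BB, BO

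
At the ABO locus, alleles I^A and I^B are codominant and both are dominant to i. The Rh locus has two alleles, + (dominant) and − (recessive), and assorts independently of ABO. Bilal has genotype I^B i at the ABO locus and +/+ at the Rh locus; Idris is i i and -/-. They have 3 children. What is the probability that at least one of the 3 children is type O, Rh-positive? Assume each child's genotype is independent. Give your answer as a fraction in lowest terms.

ABO cross I^B i × i i → 1/2 O, 1/2 B.
Rh cross +/+ × -/- → 1 Rh+; so P(type O, Rh-positive) = 1/2 × 1 = 1/2 per child.
P(none) = (1/2)^3 = 1/8; P(at least one) = 1 − 1/8 = 7/8.

7/8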